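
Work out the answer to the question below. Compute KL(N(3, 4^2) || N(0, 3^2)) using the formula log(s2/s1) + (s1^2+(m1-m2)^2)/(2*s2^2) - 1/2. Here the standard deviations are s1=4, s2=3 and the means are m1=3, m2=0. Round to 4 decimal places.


KL divergence between normal distributions:
KL = log(s2/s1) + (s1^2 + (m1-m2)^2)/(2*s2^2) - 1/2.
log(3/4) = -0.287682.
(4^2 + (3-0)^2)/(2*3^2) = (16 + 9)/18 = 1.388889.
KL = -0.287682 + 1.388889 - 0.5 = 0.6012

0.6012


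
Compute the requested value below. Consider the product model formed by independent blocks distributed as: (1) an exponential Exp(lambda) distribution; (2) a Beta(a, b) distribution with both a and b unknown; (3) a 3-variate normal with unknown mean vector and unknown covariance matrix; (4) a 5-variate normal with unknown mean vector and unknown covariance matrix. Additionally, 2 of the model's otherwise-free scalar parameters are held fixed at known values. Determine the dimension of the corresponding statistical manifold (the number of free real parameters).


The dimension of a statistical manifold equals the number of free
(independent) real parameters of the model. For a product of independent
blocks the parameter counts add.
- exponential (lambda): 1.
- Beta (a, b): 2.
- 3-variate normal: 3 (mean) + 3*4/2 = 6 (symmetric covariance) = 9.
- 5-variate normal: 5 (mean) + 5*6/2 = 15 (symmetric covariance) = 20.
Total = 1 + 2 + 9 + 20 = 32.
2 parameter(s) fixed at known values: 32 - 2 = 30.
Dimension = 30

30


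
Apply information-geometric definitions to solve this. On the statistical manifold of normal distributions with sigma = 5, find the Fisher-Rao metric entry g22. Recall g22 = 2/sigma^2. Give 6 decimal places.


For the 2-parameter normal family, the Fisher metric has:
  g11 = 1/sigma^2, g22 = 2/sigma^2.
sigma = 5, sigma^2 = 25.
g22 = 0.080000

0.080000


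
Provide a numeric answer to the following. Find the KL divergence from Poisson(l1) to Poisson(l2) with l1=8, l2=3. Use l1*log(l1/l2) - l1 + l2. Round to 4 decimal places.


KL divergence for Poisson:
KL = l1*log(l1/l2) - l1 + l2.
l1 = 8, l2 = 3.
log(8/3) = 0.980829.
l1*log(l1/l2) = 8 * 0.980829 = 7.846634.
KL = 7.846634 - 8 + 3 = 2.8466

2.8466


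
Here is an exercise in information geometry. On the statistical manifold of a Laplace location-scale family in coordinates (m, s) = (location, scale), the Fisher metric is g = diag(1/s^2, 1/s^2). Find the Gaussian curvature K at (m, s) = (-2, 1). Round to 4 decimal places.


The metric has the form g = (A dm^2 + B ds^2)/s^2 with A = 1, B = 1.
Substitute u = sqrt(A/B)*m: g = B*(du^2 + ds^2)/s^2, i.e. B times the
Poincare upper half-plane metric, which has constant Gaussian curvature -1.
Scaling a 2D metric by a constant c divides the Gaussian curvature by c,
so K = -1/B = -1/(1) = -1.0000 everywhere (the point (m, s) = (-2, 1) is irrelevant:
the curvature is constant).
The requested Gaussian curvature is K = -1.0000.

-1.0000


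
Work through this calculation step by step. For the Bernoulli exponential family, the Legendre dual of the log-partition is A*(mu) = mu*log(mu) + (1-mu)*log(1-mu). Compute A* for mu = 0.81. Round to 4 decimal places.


Legendre transform for Bernoulli:
A*(mu) = mu*log(mu) + (1-mu)*log(1-mu).
mu = 0.81, 1-mu = 0.19.
mu*log(mu) = 0.81*log(0.81) = -0.170684.
(1-mu)*log(1-mu) = 0.19*log(0.19) = -0.315539.
A* = -0.170684 + -0.315539 = -0.4862

-0.4862


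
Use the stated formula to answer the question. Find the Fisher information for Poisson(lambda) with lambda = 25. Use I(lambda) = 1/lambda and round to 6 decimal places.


Fisher information for Poisson: I(lambda) = 1/lambda.
lambda = 25.
I(lambda) = 1/25 = 0.040000

0.040000


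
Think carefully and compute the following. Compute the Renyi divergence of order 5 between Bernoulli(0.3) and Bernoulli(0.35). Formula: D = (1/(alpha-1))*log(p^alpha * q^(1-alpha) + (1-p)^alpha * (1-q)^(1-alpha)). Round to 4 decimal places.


Renyi divergence of order alpha between Bernoulli distributions:
D = (1/(alpha-1))*log(p^alpha * q^(1-alpha) + (1-p)^alpha * (1-q)^(1-alpha)).
alpha = 5, p = 0.3, q = 0.35.
p^alpha * q^(1-alpha) = 0.3^5 * 0.35^-4 = 0.161933.
(1-p)^alpha * (1-q)^(1-alpha) = 0.7^5 * 0.65^-4 = 0.941536.
sum = 0.161933 + 0.941536 = 1.103468.
D = (1/4)*log(1.103468) = 0.0246

0.0246


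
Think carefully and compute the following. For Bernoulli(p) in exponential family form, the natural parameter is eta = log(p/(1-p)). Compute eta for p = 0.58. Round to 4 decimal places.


Natural parameter for Bernoulli: eta = log(p/(1-p)).
p = 0.58, 1-p = 0.42.
p/(1-p) = 1.380952.
eta = log(1.380952) = 0.3228

0.3228


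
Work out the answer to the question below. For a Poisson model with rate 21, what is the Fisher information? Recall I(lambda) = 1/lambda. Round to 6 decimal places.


Fisher information for Poisson: I(lambda) = 1/lambda.
lambda = 21.
I(lambda) = 1/21 = 0.047619

0.047619


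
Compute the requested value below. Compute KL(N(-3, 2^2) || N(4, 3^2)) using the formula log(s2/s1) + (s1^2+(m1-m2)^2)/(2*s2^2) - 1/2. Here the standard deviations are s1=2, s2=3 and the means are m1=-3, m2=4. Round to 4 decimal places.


KL divergence between normal distributions:
KL = log(s2/s1) + (s1^2 + (m1-m2)^2)/(2*s2^2) - 1/2.
log(3/2) = 0.405465.
(2^2 + (-3-4)^2)/(2*3^2) = (4 + 49)/18 = 2.944444.
KL = 0.405465 + 2.944444 - 0.5 = 2.8499

2.8499


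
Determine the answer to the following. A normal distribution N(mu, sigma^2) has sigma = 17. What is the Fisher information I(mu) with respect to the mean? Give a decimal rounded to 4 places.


The Fisher information for the mean of a normal distribution is I(mu) = 1/sigma^2.
sigma = 17, so sigma^2 = 289.
I(mu) = 1/289 = 0.0035

0.0035


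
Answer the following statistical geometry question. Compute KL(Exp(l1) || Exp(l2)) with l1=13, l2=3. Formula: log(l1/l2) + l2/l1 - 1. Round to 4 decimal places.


KL divergence for exponential family:
KL = log(l1/l2) + l2/l1 - 1.
log(13/3) = 1.466337.
3/13 = 0.230769.
KL = 1.466337 + 0.230769 - 1 = 0.6971

0.6971


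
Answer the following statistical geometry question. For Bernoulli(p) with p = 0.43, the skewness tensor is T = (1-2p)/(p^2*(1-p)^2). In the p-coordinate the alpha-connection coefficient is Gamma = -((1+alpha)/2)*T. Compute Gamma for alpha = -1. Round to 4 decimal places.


Skewness (Amari-Chentsov) tensor: T = (1-2p)/(p^2*(1-p)^2).
p = 0.43, 1-2p = 0.14, p^2 = 0.1849, (1-p)^2 = 0.3249.
T = 0.14/(0.1849 * 0.3249) = 2.330459.
In the p-coordinate, Gamma^(alpha) = Gamma^(0) - (alpha/2)*T with Gamma^(0) = (1/2)*g'(p) = -T/2,
so Gamma^(alpha) = -((1+alpha)/2)*T.
alpha = -1, -(1+alpha)/2 = 0.0.
Gamma = 0.0 * 2.330459 = 0.0000

0.0000


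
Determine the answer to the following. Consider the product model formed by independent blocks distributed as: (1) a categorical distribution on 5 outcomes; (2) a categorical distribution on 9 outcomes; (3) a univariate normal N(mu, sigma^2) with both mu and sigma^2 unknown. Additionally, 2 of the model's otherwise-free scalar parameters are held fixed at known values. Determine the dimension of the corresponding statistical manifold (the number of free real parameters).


The dimension of a statistical manifold equals the number of free
(independent) real parameters of the model. For a product of independent
blocks the parameter counts add.
- categorical on 5 outcomes (probabilities sum to 1): 5-1 = 4.
- categorical on 9 outcomes (probabilities sum to 1): 9-1 = 8.
- normal (mu, sigma^2): 2.
Total = 4 + 8 + 2 = 14.
2 parameter(s) fixed at known values: 14 - 2 = 12.
Dimension = 12

12


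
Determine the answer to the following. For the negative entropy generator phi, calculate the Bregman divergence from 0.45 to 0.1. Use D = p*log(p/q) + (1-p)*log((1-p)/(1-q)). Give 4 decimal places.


Bregman divergence with negative entropy generator:
D = p*log(p/q) + (1-p)*log((1-p)/(1-q)).
p = 0.45, q = 0.1.
p*log(p/q) = 0.45*log(0.45/0.1) = 0.676835.
(1-p)*log((1-p)/(1-q)) = 0.55*log(0.55/0.9) = -0.270862.
D = 0.676835 + -0.270862 = 0.4060

0.4060


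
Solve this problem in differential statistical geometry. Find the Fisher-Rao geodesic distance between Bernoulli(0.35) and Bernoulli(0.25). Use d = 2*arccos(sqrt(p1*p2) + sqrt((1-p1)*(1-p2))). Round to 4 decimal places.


Geodesic distance on Bernoulli manifold:
d(p1,p2) = 2*arccos(sqrt(p1*p2) + sqrt((1-p1)*(1-p2))).
sqrt(p1*p2) = sqrt(0.35*0.25) = 0.295804.
sqrt((1-p1)*(1-p2)) = sqrt(0.65*0.75) = 0.698212.
arg = 0.295804 + 0.698212 = 0.994016.
d = 2*arccos(0.994016) = 0.2189

0.2189


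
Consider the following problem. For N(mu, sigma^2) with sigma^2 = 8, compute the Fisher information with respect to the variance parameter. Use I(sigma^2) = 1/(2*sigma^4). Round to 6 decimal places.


Fisher information for variance: I(sigma^2) = 1/(2*sigma^4).
sigma^2 = 8, so sigma^4 = 64.
I = 1/(2*64) = 1/128 = 0.007813

0.007813


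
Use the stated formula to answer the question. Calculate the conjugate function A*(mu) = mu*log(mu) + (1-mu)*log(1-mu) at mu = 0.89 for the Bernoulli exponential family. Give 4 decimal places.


Legendre transform for Bernoulli:
A*(mu) = mu*log(mu) + (1-mu)*log(1-mu).
mu = 0.89, 1-mu = 0.11.
mu*log(mu) = 0.89*log(0.89) = -0.103715.
(1-mu)*log(1-mu) = 0.11*log(0.11) = -0.2428.
A* = -0.103715 + -0.2428 = -0.3465

-0.3465


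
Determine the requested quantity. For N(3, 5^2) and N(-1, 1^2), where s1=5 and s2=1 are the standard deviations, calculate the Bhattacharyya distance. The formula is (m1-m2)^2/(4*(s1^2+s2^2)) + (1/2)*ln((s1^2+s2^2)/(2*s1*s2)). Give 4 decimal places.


Bhattacharyya distance between two Gaussians:
DB = (m1-m2)^2/(4*(s1^2+s2^2)) + (1/2)*ln((s1^2+s2^2)/(2*s1*s2)).
(m1-m2)^2 = (4)^2 = 16.
s1^2+s2^2 = 25 + 1 = 26.
term1 = 16/104 = 0.153846.
term2 = 0.5*ln(26/10.0) = 0.477756.
DB = 0.153846 + 0.477756 = 0.6316

0.6316


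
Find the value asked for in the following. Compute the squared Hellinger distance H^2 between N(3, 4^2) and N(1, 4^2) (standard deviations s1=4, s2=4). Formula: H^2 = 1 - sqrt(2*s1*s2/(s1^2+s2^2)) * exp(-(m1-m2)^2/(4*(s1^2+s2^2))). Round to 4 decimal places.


Squared Hellinger distance for Gaussians:
H^2 = 1 - sqrt(2*s1*s2/(s1^2+s2^2)) * exp(-(m1-m2)^2/(4*(s1^2+s2^2))).
s1^2 = 16, s2^2 = 16, s1^2+s2^2 = 32.
sqrt(2*4*4/(32)) = 1.0.
(m1-m2)^2 = (2)^2 = 4.
exp(-4/(4*32)) = exp(-0.03125) = 0.969233.
H^2 = 1 - 1.0*0.969233 = 0.0308

0.0308


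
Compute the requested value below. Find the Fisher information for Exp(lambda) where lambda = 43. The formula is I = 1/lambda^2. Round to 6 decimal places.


Fisher information for exponential: I(lambda) = 1/lambda^2.
lambda = 43, lambda^2 = 1849.
I = 1/1849 = 0.000541

0.000541


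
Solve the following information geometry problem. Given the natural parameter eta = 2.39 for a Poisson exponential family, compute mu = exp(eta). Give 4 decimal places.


Expectation parameter for Poisson exponential family:
mu = exp(eta).
eta = 2.39.
mu = exp(2.39) = 10.9135

10.9135


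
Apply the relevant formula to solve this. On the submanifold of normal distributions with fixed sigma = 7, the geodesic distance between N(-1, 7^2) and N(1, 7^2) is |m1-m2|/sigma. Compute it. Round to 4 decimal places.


On the fixed-variance normal subfamily, geodesic distance = |m1-m2|/sigma.
|-1 - 1| = 2.
sigma = 7.
d = 2/7 = 0.2857

0.2857


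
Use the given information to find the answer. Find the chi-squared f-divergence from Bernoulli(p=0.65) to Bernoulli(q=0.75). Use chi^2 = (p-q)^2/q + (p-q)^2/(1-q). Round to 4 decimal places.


Chi-squared divergence between Bernoulli distributions:
chi^2 = (p-q)^2/q + (p-q)^2/(1-q).
p = 0.65, q = 0.75, p-q = -0.1.
(p-q)^2 = 0.01.
term1 = 0.01/0.75 = 0.013333.
term2 = 0.01/0.25 = 0.04.
chi^2 = 0.013333 + 0.04 = 0.0533

0.0533


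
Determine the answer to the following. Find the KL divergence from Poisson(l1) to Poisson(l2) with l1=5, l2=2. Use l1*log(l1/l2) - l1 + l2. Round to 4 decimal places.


KL divergence for Poisson:
KL = l1*log(l1/l2) - l1 + l2.
l1 = 5, l2 = 2.
log(5/2) = 0.916291.
l1*log(l1/l2) = 5 * 0.916291 = 4.581454.
KL = 4.581454 - 5 + 2 = 1.5815

1.5815


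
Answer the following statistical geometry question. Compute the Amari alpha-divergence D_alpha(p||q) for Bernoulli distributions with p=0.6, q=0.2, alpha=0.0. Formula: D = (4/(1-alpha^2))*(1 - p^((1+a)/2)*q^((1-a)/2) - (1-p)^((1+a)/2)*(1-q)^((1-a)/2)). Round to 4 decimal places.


Amari alpha-divergence:
D = (4/(1-alpha^2))*(1 - p^((1+a)/2)*q^((1-a)/2) - (1-p)^((1+a)/2)*(1-q)^((1-a)/2)).
alpha = 0.0, p = 0.6, q = 0.2.
e1 = (1+alpha)/2 = 0.5, e2 = (1-alpha)/2 = 0.5.
t1 = p^e1 * q^e2 = 0.6^0.5 * 0.2^0.5 = 0.34641.
t2 = (1-p)^e1 * (1-q)^e2 = 0.4^0.5 * 0.8^0.5 = 0.565685.
4/(1-alpha^2) = 4.0.
D = 4.0*(1 - 0.34641 - 0.565685) = 0.3516

0.3516


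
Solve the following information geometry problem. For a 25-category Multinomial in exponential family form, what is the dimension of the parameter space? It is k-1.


Exponential family dimension calculation:
For Multinomial with k=25 categories, dim = k-1 = 24.

24


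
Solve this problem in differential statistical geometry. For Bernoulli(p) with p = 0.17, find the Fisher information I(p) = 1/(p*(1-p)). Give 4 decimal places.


For Bernoulli(p), Fisher information is I(p) = 1/(p*(1-p)).
p = 0.17, 1-p = 0.83.
p*(1-p) = 0.1411.
I(p) = 1/0.1411 = 7.0872

7.0872


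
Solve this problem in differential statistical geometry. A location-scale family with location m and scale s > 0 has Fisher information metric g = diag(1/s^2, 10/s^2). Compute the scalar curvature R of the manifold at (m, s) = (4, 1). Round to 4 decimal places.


The metric has the form g = (A dm^2 + B ds^2)/s^2 with A = 1, B = 10.
Substitute u = sqrt(A/B)*m: g = B*(du^2 + ds^2)/s^2, i.e. B times the
Poincare upper half-plane metric, which has constant Gaussian curvature -1.
Scaling a 2D metric by a constant c divides the Gaussian curvature by c,
so K = -1/B = -1/(10) = -0.1000 everywhere (the point (m, s) = (4, 1) is irrelevant:
the curvature is constant).
Scalar curvature in dimension 2: R = 2K = -2/(10) = -0.2000.

-0.2000


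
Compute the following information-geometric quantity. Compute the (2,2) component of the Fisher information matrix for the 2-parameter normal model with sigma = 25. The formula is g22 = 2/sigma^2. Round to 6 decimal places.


For the 2-parameter normal family, the Fisher metric has:
  g11 = 1/sigma^2, g22 = 2/sigma^2.
sigma = 25, sigma^2 = 625.
g22 = 0.003200

0.003200


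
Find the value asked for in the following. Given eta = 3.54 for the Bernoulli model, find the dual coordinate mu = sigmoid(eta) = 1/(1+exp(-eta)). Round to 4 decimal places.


Dual coordinate (expectation parameter) for Bernoulli:
mu = 1/(1+exp(-eta)).
eta = 3.54.
exp(-eta) = exp(-3.54) = 0.029013.
mu = 1/(1+0.029013) = 0.9718

0.9718


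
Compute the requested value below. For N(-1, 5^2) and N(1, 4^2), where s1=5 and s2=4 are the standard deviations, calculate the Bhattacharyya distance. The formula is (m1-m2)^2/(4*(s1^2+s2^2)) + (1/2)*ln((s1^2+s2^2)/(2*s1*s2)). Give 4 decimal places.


Bhattacharyya distance between two Gaussians:
DB = (m1-m2)^2/(4*(s1^2+s2^2)) + (1/2)*ln((s1^2+s2^2)/(2*s1*s2)).
(m1-m2)^2 = (-2)^2 = 4.
s1^2+s2^2 = 25 + 16 = 41.
term1 = 4/164 = 0.02439.
term2 = 0.5*ln(41/40.0) = 0.012346.
DB = 0.02439 + 0.012346 = 0.0367

0.0367


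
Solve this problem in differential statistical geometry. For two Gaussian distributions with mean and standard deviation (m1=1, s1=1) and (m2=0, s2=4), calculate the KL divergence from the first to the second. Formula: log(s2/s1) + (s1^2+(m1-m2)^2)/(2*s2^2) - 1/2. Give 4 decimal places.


KL divergence between normal distributions:
KL = log(s2/s1) + (s1^2 + (m1-m2)^2)/(2*s2^2) - 1/2.
log(4/1) = 1.386294.
(1^2 + (1-0)^2)/(2*4^2) = (1 + 1)/32 = 0.0625.
KL = 1.386294 + 0.0625 - 0.5 = 0.9488

0.9488


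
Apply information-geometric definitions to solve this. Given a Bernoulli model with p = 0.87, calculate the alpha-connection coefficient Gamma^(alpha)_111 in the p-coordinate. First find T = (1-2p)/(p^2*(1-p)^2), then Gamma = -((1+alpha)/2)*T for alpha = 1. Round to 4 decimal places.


Skewness (Amari-Chentsov) tensor: T = (1-2p)/(p^2*(1-p)^2).
p = 0.87, 1-2p = -0.74, p^2 = 0.7569, (1-p)^2 = 0.0169.
T = -0.74/(0.7569 * 0.0169) = -57.850419.
In the p-coordinate, Gamma^(alpha) = Gamma^(0) - (alpha/2)*T with Gamma^(0) = (1/2)*g'(p) = -T/2,
so Gamma^(alpha) = -((1+alpha)/2)*T.
alpha = 1, -(1+alpha)/2 = -1.0.
Gamma = -1.0 * -57.850419 = 57.8504

57.8504


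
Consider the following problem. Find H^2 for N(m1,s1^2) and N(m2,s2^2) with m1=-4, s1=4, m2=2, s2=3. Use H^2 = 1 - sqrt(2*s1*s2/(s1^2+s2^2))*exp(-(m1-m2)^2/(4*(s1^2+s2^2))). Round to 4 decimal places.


Squared Hellinger distance for Gaussians:
H^2 = 1 - sqrt(2*s1*s2/(s1^2+s2^2)) * exp(-(m1-m2)^2/(4*(s1^2+s2^2))).
s1^2 = 16, s2^2 = 9, s1^2+s2^2 = 25.
sqrt(2*4*3/(25)) = 0.979796.
(m1-m2)^2 = (-6)^2 = 36.
exp(-36/(4*25)) = exp(-0.36) = 0.697676.
H^2 = 1 - 0.979796*0.697676 = 0.3164

0.3164


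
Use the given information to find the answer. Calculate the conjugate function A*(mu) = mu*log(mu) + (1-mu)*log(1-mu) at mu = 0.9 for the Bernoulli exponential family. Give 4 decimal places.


Legendre transform for Bernoulli:
A*(mu) = mu*log(mu) + (1-mu)*log(1-mu).
mu = 0.9, 1-mu = 0.1.
mu*log(mu) = 0.9*log(0.9) = -0.094824.
(1-mu)*log(1-mu) = 0.1*log(0.1) = -0.230259.
A* = -0.094824 + -0.230259 = -0.3251

-0.3251


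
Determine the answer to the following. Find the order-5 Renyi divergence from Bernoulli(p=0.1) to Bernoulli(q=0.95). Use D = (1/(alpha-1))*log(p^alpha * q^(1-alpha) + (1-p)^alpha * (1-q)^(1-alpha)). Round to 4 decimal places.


Renyi divergence of order alpha between Bernoulli distributions:
D = (1/(alpha-1))*log(p^alpha * q^(1-alpha) + (1-p)^alpha * (1-q)^(1-alpha)).
alpha = 5, p = 0.1, q = 0.95.
p^alpha * q^(1-alpha) = 0.1^5 * 0.95^-4 = 1.2e-05.
(1-p)^alpha * (1-q)^(1-alpha) = 0.9^5 * 0.05^-4 = 94478.4.
sum = 1.2e-05 + 94478.4 = 94478.400012.
D = (1/4)*log(94478.400012) = 2.8640

2.8640


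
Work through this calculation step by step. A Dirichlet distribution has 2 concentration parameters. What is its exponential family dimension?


Exponential family dimension calculation:
Dirichlet with 2 components has 2 natural parameters.

2


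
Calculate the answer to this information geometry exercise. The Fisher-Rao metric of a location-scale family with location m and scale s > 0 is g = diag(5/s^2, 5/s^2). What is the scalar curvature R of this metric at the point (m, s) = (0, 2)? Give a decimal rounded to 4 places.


The metric has the form g = (A dm^2 + B ds^2)/s^2 with A = 5, B = 5.
Substitute u = sqrt(A/B)*m: g = B*(du^2 + ds^2)/s^2, i.e. B times the
Poincare upper half-plane metric, which has constant Gaussian curvature -1.
Scaling a 2D metric by a constant c divides the Gaussian curvature by c,
so K = -1/B = -1/(5) = -0.2000 everywhere (the point (m, s) = (0, 2) is irrelevant:
the curvature is constant).
Scalar curvature in dimension 2: R = 2K = -2/(5) = -0.4000.

-0.4000


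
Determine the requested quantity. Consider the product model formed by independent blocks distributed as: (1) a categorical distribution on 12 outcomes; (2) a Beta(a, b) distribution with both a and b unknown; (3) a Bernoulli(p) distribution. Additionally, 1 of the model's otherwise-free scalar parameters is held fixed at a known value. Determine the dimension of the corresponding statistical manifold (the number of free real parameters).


The dimension of a statistical manifold equals the number of free
(independent) real parameters of the model. For a product of independent
blocks the parameter counts add.
- categorical on 12 outcomes (probabilities sum to 1): 12-1 = 11.
- Beta (a, b): 2.
- Bernoulli (p): 1.
Total = 11 + 2 + 1 = 14.
1 parameter(s) fixed at known values: 14 - 1 = 13.
Dimension = 13

13


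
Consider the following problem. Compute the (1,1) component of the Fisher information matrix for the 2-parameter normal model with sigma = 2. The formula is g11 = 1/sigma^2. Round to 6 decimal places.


For the 2-parameter normal family, the Fisher metric has:
  g11 = 1/sigma^2, g22 = 2/sigma^2.
sigma = 2, sigma^2 = 4.
g11 = 0.250000

0.250000


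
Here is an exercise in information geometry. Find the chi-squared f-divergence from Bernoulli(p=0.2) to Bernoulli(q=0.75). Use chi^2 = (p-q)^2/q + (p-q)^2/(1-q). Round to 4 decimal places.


Chi-squared divergence between Bernoulli distributions:
chi^2 = (p-q)^2/q + (p-q)^2/(1-q).
p = 0.2, q = 0.75, p-q = -0.55.
(p-q)^2 = 0.3025.
term1 = 0.3025/0.75 = 0.403333.
term2 = 0.3025/0.25 = 1.21.
chi^2 = 0.403333 + 1.21 = 1.6133

1.6133


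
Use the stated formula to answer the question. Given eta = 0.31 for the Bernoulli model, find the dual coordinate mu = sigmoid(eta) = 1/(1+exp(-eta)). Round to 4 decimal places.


Dual coordinate (expectation parameter) for Bernoulli:
mu = 1/(1+exp(-eta)).
eta = 0.31.
exp(-eta) = exp(-0.31) = 0.733447.
mu = 1/(1+0.733447) = 0.5769

0.5769


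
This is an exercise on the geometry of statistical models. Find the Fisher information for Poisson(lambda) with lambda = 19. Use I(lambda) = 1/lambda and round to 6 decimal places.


Fisher information for Poisson: I(lambda) = 1/lambda.
lambda = 19.
I(lambda) = 1/19 = 0.052632

0.052632


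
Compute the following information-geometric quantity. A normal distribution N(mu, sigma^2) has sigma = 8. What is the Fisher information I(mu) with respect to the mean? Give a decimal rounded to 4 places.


The Fisher information for the mean of a normal distribution is I(mu) = 1/sigma^2.
sigma = 8, so sigma^2 = 64.
I(mu) = 1/64 = 0.0156

0.0156


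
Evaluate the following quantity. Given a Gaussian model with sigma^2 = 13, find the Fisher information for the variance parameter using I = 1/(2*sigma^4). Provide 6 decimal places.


Fisher information for variance: I(sigma^2) = 1/(2*sigma^4).
sigma^2 = 13, so sigma^4 = 169.
I = 1/(2*169) = 1/338 = 0.002959

0.002959


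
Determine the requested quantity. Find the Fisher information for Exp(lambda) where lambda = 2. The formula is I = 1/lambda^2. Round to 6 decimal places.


Fisher information for exponential: I(lambda) = 1/lambda^2.
lambda = 2, lambda^2 = 4.
I = 1/4 = 0.250000

0.250000


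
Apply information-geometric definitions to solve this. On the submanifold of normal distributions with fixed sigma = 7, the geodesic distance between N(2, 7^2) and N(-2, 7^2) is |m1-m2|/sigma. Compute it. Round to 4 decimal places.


On the fixed-variance normal subfamily, geodesic distance = |m1-m2|/sigma.
|2 - -2| = 4.
sigma = 7.
d = 4/7 = 0.5714

0.5714


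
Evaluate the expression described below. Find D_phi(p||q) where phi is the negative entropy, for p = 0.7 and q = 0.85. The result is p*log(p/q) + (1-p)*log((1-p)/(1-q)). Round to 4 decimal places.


Bregman divergence with negative entropy generator:
D = p*log(p/q) + (1-p)*log((1-p)/(1-q)).
p = 0.7, q = 0.85.
p*log(p/q) = 0.7*log(0.7/0.85) = -0.135909.
(1-p)*log((1-p)/(1-q)) = 0.3*log(0.3/0.15) = 0.207944.
D = -0.135909 + 0.207944 = 0.0720

0.0720


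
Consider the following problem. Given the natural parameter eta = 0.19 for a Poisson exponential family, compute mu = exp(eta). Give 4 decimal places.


Expectation parameter for Poisson exponential family:
mu = exp(eta).
eta = 0.19.
mu = exp(0.19) = 1.2092

1.2092


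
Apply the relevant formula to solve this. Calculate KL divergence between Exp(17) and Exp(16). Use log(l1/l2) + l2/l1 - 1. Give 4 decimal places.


KL divergence for exponential family:
KL = log(l1/l2) + l2/l1 - 1.
log(17/16) = 0.060625.
16/17 = 0.941176.
KL = 0.060625 + 0.941176 - 1 = 0.0018

0.0018


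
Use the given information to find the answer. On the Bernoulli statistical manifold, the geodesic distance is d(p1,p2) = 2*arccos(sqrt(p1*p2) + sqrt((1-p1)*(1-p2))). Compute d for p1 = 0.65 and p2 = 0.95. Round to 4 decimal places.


Geodesic distance on Bernoulli manifold:
d(p1,p2) = 2*arccos(sqrt(p1*p2) + sqrt((1-p1)*(1-p2))).
sqrt(p1*p2) = sqrt(0.65*0.95) = 0.785812.
sqrt((1-p1)*(1-p2)) = sqrt(0.35*0.05) = 0.132288.
arg = 0.785812 + 0.132288 = 0.918099.
d = 2*arccos(0.918099) = 0.8151

0.8151


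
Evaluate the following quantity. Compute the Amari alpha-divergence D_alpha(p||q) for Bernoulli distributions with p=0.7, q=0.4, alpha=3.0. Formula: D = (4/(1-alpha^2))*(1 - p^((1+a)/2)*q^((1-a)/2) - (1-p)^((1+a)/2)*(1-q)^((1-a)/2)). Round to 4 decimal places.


Amari alpha-divergence:
D = (4/(1-alpha^2))*(1 - p^((1+a)/2)*q^((1-a)/2) - (1-p)^((1+a)/2)*(1-q)^((1-a)/2)).
alpha = 3.0, p = 0.7, q = 0.4.
e1 = (1+alpha)/2 = 2.0, e2 = (1-alpha)/2 = -1.0.
t1 = p^e1 * q^e2 = 0.7^2.0 * 0.4^-1.0 = 1.225.
t2 = (1-p)^e1 * (1-q)^e2 = 0.3^2.0 * 0.6^-1.0 = 0.15.
4/(1-alpha^2) = -0.5.
D = -0.5*(1 - 1.225 - 0.15) = 0.1875

0.1875


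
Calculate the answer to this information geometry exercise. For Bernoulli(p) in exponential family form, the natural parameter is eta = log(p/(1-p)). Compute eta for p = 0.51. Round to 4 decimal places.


Natural parameter for Bernoulli: eta = log(p/(1-p)).
p = 0.51, 1-p = 0.49.
p/(1-p) = 1.040816.
eta = log(1.040816) = 0.0400

0.0400


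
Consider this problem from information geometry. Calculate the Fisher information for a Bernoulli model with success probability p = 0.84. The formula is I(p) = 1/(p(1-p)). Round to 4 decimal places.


For Bernoulli(p), Fisher information is I(p) = 1/(p*(1-p)).
p = 0.84, 1-p = 0.16.
p*(1-p) = 0.1344.
I(p) = 1/0.1344 = 7.4405

7.4405


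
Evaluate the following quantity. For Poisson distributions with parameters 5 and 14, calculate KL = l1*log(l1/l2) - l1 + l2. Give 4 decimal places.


KL divergence for Poisson:
KL = l1*log(l1/l2) - l1 + l2.
l1 = 5, l2 = 14.
log(5/14) = -1.029619.
l1*log(l1/l2) = 5 * -1.029619 = -5.148097.
KL = -5.148097 - 5 + 14 = 3.8519

3.8519


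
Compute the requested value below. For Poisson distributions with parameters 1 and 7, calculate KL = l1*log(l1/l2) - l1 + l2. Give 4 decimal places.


KL divergence for Poisson:
KL = l1*log(l1/l2) - l1 + l2.
l1 = 1, l2 = 7.
log(1/7) = -1.94591.
l1*log(l1/l2) = 1 * -1.94591 = -1.94591.
KL = -1.94591 - 1 + 7 = 4.0541

4.0541


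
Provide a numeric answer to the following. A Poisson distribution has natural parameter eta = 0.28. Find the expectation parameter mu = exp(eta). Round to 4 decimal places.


Expectation parameter for Poisson exponential family:
mu = exp(eta).
eta = 0.28.
mu = exp(0.28) = 1.3231

1.3231


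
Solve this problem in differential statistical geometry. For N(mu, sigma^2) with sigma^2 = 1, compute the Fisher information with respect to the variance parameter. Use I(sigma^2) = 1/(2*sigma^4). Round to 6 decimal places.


Fisher information for variance: I(sigma^2) = 1/(2*sigma^4).
sigma^2 = 1, so sigma^4 = 1.
I = 1/(2*1) = 1/2 = 0.500000

0.500000


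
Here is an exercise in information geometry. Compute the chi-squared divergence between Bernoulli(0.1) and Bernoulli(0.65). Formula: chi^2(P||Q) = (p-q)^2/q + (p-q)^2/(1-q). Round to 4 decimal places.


Chi-squared divergence between Bernoulli distributions:
chi^2 = (p-q)^2/q + (p-q)^2/(1-q).
p = 0.1, q = 0.65, p-q = -0.55.
(p-q)^2 = 0.3025.
term1 = 0.3025/0.65 = 0.465385.
term2 = 0.3025/0.35 = 0.864286.
chi^2 = 0.465385 + 0.864286 = 1.3297

1.3297


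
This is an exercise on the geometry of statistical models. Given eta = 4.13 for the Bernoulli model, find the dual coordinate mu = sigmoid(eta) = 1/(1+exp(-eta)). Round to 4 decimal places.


Dual coordinate (expectation parameter) for Bernoulli:
mu = 1/(1+exp(-eta)).
eta = 4.13.
exp(-eta) = exp(-4.13) = 0.016083.
mu = 1/(1+0.016083) = 0.9842

0.9842


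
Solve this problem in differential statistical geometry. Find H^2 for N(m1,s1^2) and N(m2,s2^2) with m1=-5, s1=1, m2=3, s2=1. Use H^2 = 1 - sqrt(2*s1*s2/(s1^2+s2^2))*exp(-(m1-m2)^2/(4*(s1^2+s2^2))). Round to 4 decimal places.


Squared Hellinger distance for Gaussians:
H^2 = 1 - sqrt(2*s1*s2/(s1^2+s2^2)) * exp(-(m1-m2)^2/(4*(s1^2+s2^2))).
s1^2 = 1, s2^2 = 1, s1^2+s2^2 = 2.
sqrt(2*1*1/(2)) = 1.0.
(m1-m2)^2 = (-8)^2 = 64.
exp(-64/(4*2)) = exp(-8.0) = 0.000335.
H^2 = 1 - 1.0*0.000335 = 0.9997

0.9997


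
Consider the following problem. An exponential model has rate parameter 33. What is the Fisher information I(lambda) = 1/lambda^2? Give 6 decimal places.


Fisher information for exponential: I(lambda) = 1/lambda^2.
lambda = 33, lambda^2 = 1089.
I = 1/1089 = 0.000918

0.000918


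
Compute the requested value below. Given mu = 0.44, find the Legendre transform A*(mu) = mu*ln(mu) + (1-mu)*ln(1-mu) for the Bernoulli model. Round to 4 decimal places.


Legendre transform for Bernoulli:
A*(mu) = mu*log(mu) + (1-mu)*log(1-mu).
mu = 0.44, 1-mu = 0.56.
mu*log(mu) = 0.44*log(0.44) = -0.361231.
(1-mu)*log(1-mu) = 0.56*log(0.56) = -0.324698.
A* = -0.361231 + -0.324698 = -0.6859

-0.6859


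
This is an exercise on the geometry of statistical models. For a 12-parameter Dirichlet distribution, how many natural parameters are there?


Exponential family dimension calculation:
Dirichlet with 12 components has 12 natural parameters.

12


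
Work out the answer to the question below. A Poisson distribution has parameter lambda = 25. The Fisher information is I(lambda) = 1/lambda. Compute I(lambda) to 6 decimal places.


Fisher information for Poisson: I(lambda) = 1/lambda.
lambda = 25.
I(lambda) = 1/25 = 0.040000

0.040000


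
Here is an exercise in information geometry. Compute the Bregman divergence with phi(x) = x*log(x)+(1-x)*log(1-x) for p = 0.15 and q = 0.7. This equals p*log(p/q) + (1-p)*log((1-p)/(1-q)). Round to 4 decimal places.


Bregman divergence with negative entropy generator:
D = p*log(p/q) + (1-p)*log((1-p)/(1-q)).
p = 0.15, q = 0.7.
p*log(p/q) = 0.15*log(0.15/0.7) = -0.231067.
(1-p)*log((1-p)/(1-q)) = 0.85*log(0.85/0.3) = 0.885236.
D = -0.231067 + 0.885236 = 0.6542

0.6542


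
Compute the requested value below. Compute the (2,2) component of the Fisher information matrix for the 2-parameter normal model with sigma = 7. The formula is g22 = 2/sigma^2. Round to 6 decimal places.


For the 2-parameter normal family, the Fisher metric has:
  g11 = 1/sigma^2, g22 = 2/sigma^2.
sigma = 7, sigma^2 = 49.
g22 = 0.040816

0.040816


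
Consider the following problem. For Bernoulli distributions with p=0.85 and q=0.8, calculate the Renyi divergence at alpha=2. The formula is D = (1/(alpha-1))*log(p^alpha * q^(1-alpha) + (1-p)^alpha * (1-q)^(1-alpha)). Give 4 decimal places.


Renyi divergence of order alpha between Bernoulli distributions:
D = (1/(alpha-1))*log(p^alpha * q^(1-alpha) + (1-p)^alpha * (1-q)^(1-alpha)).
alpha = 2, p = 0.85, q = 0.8.
p^alpha * q^(1-alpha) = 0.85^2 * 0.8^-1 = 0.903125.
(1-p)^alpha * (1-q)^(1-alpha) = 0.15^2 * 0.2^-1 = 0.1125.
sum = 0.903125 + 0.1125 = 1.015625.
D = (1/1)*log(1.015625) = 0.0155

0.0155


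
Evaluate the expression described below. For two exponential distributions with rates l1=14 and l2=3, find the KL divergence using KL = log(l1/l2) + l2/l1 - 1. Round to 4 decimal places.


KL divergence for exponential family:
KL = log(l1/l2) + l2/l1 - 1.
log(14/3) = 1.540445.
3/14 = 0.214286.
KL = 1.540445 + 0.214286 - 1 = 0.7547

0.7547


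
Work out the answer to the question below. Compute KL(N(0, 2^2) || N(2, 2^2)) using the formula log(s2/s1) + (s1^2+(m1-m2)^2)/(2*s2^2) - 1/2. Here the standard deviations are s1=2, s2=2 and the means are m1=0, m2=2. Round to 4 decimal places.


KL divergence between normal distributions:
KL = log(s2/s1) + (s1^2 + (m1-m2)^2)/(2*s2^2) - 1/2.
log(2/2) = 0.0.
(2^2 + (0-2)^2)/(2*2^2) = (4 + 4)/8 = 1.0.
KL = 0.0 + 1.0 - 0.5 = 0.5000

0.5000


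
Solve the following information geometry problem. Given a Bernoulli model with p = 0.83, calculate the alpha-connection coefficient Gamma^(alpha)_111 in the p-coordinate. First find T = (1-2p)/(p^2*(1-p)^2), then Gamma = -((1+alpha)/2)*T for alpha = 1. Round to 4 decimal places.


Skewness (Amari-Chentsov) tensor: T = (1-2p)/(p^2*(1-p)^2).
p = 0.83, 1-2p = -0.66, p^2 = 0.6889, (1-p)^2 = 0.0289.
T = -0.66/(0.6889 * 0.0289) = -33.150487.
In the p-coordinate, Gamma^(alpha) = Gamma^(0) - (alpha/2)*T with Gamma^(0) = (1/2)*g'(p) = -T/2,
so Gamma^(alpha) = -((1+alpha)/2)*T.
alpha = 1, -(1+alpha)/2 = -1.0.
Gamma = -1.0 * -33.150487 = 33.1505

33.1505


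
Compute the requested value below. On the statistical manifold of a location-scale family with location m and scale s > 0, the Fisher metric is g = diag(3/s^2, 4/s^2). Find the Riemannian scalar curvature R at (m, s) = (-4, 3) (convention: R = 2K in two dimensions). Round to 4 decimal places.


The metric has the form g = (A dm^2 + B ds^2)/s^2 with A = 3, B = 4.
Substitute u = sqrt(A/B)*m: g = B*(du^2 + ds^2)/s^2, i.e. B times the
Poincare upper half-plane metric, which has constant Gaussian curvature -1.
Scaling a 2D metric by a constant c divides the Gaussian curvature by c,
so K = -1/B = -1/(4) = -0.2500 everywhere (the point (m, s) = (-4, 3) is irrelevant:
the curvature is constant).
Scalar curvature in dimension 2: R = 2K = -2/(4) = -0.5000.

-0.5000


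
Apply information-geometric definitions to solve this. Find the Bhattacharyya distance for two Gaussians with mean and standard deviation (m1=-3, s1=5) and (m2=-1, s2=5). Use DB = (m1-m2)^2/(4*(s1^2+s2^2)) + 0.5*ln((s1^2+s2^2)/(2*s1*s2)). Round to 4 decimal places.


Bhattacharyya distance between two Gaussians:
DB = (m1-m2)^2/(4*(s1^2+s2^2)) + (1/2)*ln((s1^2+s2^2)/(2*s1*s2)).
(m1-m2)^2 = (-2)^2 = 4.
s1^2+s2^2 = 25 + 25 = 50.
term1 = 4/200 = 0.02.
term2 = 0.5*ln(50/50.0) = 0.0.
DB = 0.02 + 0.0 = 0.0200

0.0200


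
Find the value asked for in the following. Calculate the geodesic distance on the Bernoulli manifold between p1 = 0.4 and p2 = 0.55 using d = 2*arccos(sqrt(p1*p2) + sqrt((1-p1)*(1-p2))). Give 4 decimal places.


Geodesic distance on Bernoulli manifold:
d(p1,p2) = 2*arccos(sqrt(p1*p2) + sqrt((1-p1)*(1-p2))).
sqrt(p1*p2) = sqrt(0.4*0.55) = 0.469042.
sqrt((1-p1)*(1-p2)) = sqrt(0.6*0.45) = 0.519615.
arg = 0.469042 + 0.519615 = 0.988657.
d = 2*arccos(0.988657) = 0.3015

0.3015


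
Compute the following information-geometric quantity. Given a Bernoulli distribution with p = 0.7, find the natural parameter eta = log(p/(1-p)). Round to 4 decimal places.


Natural parameter for Bernoulli: eta = log(p/(1-p)).
p = 0.7, 1-p = 0.3.
p/(1-p) = 2.333333.
eta = log(2.333333) = 0.8473

0.8473


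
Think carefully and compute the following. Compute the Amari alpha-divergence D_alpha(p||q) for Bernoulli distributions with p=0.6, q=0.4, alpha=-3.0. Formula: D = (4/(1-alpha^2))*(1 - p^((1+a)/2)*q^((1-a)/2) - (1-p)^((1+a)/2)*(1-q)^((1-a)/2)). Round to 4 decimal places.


Amari alpha-divergence:
D = (4/(1-alpha^2))*(1 - p^((1+a)/2)*q^((1-a)/2) - (1-p)^((1+a)/2)*(1-q)^((1-a)/2)).
alpha = -3.0, p = 0.6, q = 0.4.
e1 = (1+alpha)/2 = -1.0, e2 = (1-alpha)/2 = 2.0.
t1 = p^e1 * q^e2 = 0.6^-1.0 * 0.4^2.0 = 0.266667.
t2 = (1-p)^e1 * (1-q)^e2 = 0.4^-1.0 * 0.6^2.0 = 0.9.
4/(1-alpha^2) = -0.5.
D = -0.5*(1 - 0.266667 - 0.9) = 0.0833

0.0833


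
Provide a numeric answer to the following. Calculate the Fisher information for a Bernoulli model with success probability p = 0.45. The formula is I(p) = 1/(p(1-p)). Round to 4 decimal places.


For Bernoulli(p), Fisher information is I(p) = 1/(p*(1-p)).
p = 0.45, 1-p = 0.55.
p*(1-p) = 0.2475.
I(p) = 1/0.2475 = 4.0404

4.0404


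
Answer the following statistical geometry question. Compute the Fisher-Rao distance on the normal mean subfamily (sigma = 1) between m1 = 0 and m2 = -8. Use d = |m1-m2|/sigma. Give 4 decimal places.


On the fixed-variance normal subfamily, geodesic distance = |m1-m2|/sigma.
|0 - -8| = 8.
sigma = 1.
d = 8/1 = 8.0000

8.0000


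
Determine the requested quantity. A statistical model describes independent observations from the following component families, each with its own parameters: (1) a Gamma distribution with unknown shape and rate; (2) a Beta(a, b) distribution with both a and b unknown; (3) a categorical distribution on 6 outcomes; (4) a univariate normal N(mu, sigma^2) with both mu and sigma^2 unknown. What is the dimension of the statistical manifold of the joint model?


The dimension of a statistical manifold equals the number of free
(independent) real parameters of the model. For a product of independent
blocks the parameter counts add.
- Gamma (shape, rate): 2.
- Beta (a, b): 2.
- categorical on 6 outcomes (probabilities sum to 1): 6-1 = 5.
- normal (mu, sigma^2): 2.
Total = 2 + 2 + 5 + 2 = 11.
Dimension = 11

11


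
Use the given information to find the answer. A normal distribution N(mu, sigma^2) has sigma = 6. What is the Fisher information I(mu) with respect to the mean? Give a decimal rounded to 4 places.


The Fisher information for the mean of a normal distribution is I(mu) = 1/sigma^2.
sigma = 6, so sigma^2 = 36.
I(mu) = 1/36 = 0.0278

0.0278


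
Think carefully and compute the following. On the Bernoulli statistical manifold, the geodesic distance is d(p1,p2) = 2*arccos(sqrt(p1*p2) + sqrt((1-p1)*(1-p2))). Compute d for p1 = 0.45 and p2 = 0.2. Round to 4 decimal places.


Geodesic distance on Bernoulli manifold:
d(p1,p2) = 2*arccos(sqrt(p1*p2) + sqrt((1-p1)*(1-p2))).
sqrt(p1*p2) = sqrt(0.45*0.2) = 0.3.
sqrt((1-p1)*(1-p2)) = sqrt(0.55*0.8) = 0.663325.
arg = 0.3 + 0.663325 = 0.963325.
d = 2*arccos(0.963325) = 0.5433

0.5433


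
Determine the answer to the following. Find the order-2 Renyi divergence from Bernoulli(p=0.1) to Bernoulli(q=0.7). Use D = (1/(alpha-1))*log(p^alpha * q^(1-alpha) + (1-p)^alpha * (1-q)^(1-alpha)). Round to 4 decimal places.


Renyi divergence of order alpha between Bernoulli distributions:
D = (1/(alpha-1))*log(p^alpha * q^(1-alpha) + (1-p)^alpha * (1-q)^(1-alpha)).
alpha = 2, p = 0.1, q = 0.7.
p^alpha * q^(1-alpha) = 0.1^2 * 0.7^-1 = 0.014286.
(1-p)^alpha * (1-q)^(1-alpha) = 0.9^2 * 0.3^-1 = 2.7.
sum = 0.014286 + 2.7 = 2.714286.
D = (1/1)*log(2.714286) = 0.9985

0.9985


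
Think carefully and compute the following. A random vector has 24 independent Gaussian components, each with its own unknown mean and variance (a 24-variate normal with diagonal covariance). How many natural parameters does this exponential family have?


Exponential family dimension calculation:
Each univariate normal has two natural parameters (mu/sigma^2 and -1/(2 sigma^2)).
With 24 independent components, dim = 2 * 24 = 48.

48


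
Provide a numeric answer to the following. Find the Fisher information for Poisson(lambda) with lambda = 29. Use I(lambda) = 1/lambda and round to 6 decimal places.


Fisher information for Poisson: I(lambda) = 1/lambda.
lambda = 29.
I(lambda) = 1/29 = 0.034483

0.034483


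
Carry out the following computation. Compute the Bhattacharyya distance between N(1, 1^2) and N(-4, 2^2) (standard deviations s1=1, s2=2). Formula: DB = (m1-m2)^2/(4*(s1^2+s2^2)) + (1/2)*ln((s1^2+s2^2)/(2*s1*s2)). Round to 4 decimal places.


Bhattacharyya distance between two Gaussians:
DB = (m1-m2)^2/(4*(s1^2+s2^2)) + (1/2)*ln((s1^2+s2^2)/(2*s1*s2)).
(m1-m2)^2 = (5)^2 = 25.
s1^2+s2^2 = 1 + 4 = 5.
term1 = 25/20 = 1.25.
term2 = 0.5*ln(5/4.0) = 0.111572.
DB = 1.25 + 0.111572 = 1.3616

1.3616


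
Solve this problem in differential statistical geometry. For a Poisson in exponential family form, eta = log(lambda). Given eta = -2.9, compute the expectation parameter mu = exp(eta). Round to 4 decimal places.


Expectation parameter for Poisson exponential family:
mu = exp(eta).
eta = -2.9.
mu = exp(-2.9) = 0.0550

0.0550


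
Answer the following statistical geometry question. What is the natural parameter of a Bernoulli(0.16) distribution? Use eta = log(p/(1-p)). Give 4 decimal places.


Natural parameter for Bernoulli: eta = log(p/(1-p)).
p = 0.16, 1-p = 0.84.
p/(1-p) = 0.190476.
eta = log(0.190476) = -1.6582

-1.6582


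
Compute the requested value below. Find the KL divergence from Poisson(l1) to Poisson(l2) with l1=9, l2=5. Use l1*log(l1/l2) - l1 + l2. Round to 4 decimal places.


KL divergence for Poisson:
KL = l1*log(l1/l2) - l1 + l2.
l1 = 9, l2 = 5.
log(9/5) = 0.587787.
l1*log(l1/l2) = 9 * 0.587787 = 5.29008.
KL = 5.29008 - 9 + 5 = 1.2901

1.2901
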